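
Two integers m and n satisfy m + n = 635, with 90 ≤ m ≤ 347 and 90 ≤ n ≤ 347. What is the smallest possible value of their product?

Since m + n is fixed, pushing one of them to its bound minimizes the product.
At the endpoint m = 288, n = 635 − 288 = 347, so mn = 288 × 347 = 99936.

99936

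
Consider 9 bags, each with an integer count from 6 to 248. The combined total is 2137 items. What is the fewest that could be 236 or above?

2

Each value short of 236 is at most 235, costing at least 248 − 235 = 13 against the maximum total of 2232.
We can afford to lose at most 2232 − 2137 = 95, so at most ⌊95/13⌋ = 7 fall short, and at least 2 are ≥ 236.
Exactly 2 works: 2 values at 248 and 7 at 235 total 2141; lower one of the high values by 4 (still ≥ 236) to hit 2137.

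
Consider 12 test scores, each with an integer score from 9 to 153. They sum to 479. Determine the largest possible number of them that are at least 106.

3

Suppose k of them are at least 106. Those contribute at least 106 each and the other 12 − k at least 9 each.
So the total is at least 106k + 9(12 − k) = 108 + 97k. This must be ≤ 479, giving k ≤ 3.
k = 3 is achieved by 3 values at 106 and 9 at 9, total 399; add 80 to one value (staying below 106) to reach 479.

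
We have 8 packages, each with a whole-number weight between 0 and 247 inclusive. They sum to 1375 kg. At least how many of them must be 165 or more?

Suppose at most 8 − j of them reach 165; then j values are ≤ 164 and the rest ≤ 247.
The total is then ≤ 164·j + 247·(8 − j) = 1976 − 83j. For this to be ≥ 1375 we need j ≤ 7, so at least 8 − 7 = 1 must reach 165.
Exactly 1 works: 1 value at 247 and 7 at 164 total 1395; lower one of the high values by 20 (still ≥ 165) to hit 1375.

1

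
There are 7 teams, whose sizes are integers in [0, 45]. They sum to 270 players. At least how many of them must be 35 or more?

3

Each value short of 35 is at most 34, costing at least 45 − 34 = 11 against the maximum total of 315.
We can afford to lose at most 315 − 270 = 45, so at most ⌊45/11⌋ = 4 fall short, and at least 3 are ≥ 35.
Exactly 3 works: 3 values at 45 and 4 at 34 total 271; lower one of the high values by 1 (still ≥ 35) to hit 270.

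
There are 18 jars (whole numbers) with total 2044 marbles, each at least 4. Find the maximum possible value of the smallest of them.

113

The 18 values sum to 2044, so their minimum is at most ⌊2044/18⌋ = 113.
Taking 8 copies of 113 and 10 copies of 114 gives exactly 2044, so 113 is attained.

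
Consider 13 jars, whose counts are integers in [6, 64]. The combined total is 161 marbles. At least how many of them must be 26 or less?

10

Let j be the number exceeding 26. Then the total is ≥ 27·j + 6·(13 − j) = 78 + 21j.
So 21j ≤ 83 and j ≤ 3; hence at least 13 − 3 = 10 are ≤ 26.
Exactly 10 works: 10 values at 6 and 3 at 27 total 141; raise one of the low values by 20 (still ≤ 26) to hit 161.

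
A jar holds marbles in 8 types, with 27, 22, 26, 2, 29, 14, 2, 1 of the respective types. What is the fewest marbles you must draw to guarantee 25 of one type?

In the worst case you take as many as possible of each type without reaching 25: 24 + 22 + 24 + 2 + 24 + 14 + 2 + 1 = 113.
The next one must give 25 of some type, so 113 + 1 = 114.

114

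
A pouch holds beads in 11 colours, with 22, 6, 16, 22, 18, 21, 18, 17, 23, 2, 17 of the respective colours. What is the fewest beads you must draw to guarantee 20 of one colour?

171

In the worst case you take as many as possible of each colour without reaching 20: 19 + 6 + 16 + 19 + 18 + 19 + 18 + 17 + 19 + 2 + 17 = 170.
The next one must give 20 of some colour, so 170 + 1 = 171.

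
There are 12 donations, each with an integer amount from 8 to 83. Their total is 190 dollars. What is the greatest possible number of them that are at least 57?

1

With k values at 57 or above and the rest at least 8, the sum is at least 96 + 49k.
Since the sum is 190, we need 49k ≤ 94, i.e. k ≤ 1.
k = 1 is achieved by 1 value at 57 and 11 at 8, total 145; add 45 to one value (staying below 57) to reach 190.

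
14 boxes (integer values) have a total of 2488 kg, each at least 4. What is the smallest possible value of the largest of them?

The 14 values sum to 2488, so their maximum is at least ⌈2488/14⌉ = 178.
Taking 4 copies of 177 and 10 copies of 178 gives exactly 2488, so 178 is attained.

178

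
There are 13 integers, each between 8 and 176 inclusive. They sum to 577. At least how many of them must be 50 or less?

Let j be the number exceeding 50. Then the total is ≥ 51·j + 8·(13 − j) = 104 + 43j.
So 43j ≤ 473 and j ≤ 11; hence at least 13 − 11 = 2 are ≤ 50.
Exactly 2 works: 2 values at 8 and 11 at 51 total 577.

2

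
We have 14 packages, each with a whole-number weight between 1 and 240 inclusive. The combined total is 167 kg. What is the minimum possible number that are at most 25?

8

If only k of them are at most 25, the other 14 − k are at least 26, so the total is at least (14 − k)·26 + k·1.
This is ≤ 167, so (14 − k)·26 + 1k ≤ 167, which gives k ≥ 8.
Exactly 8 works: 8 values at 1 and 6 at 26 total 164; raise one of the low values by 3 (still ≤ 25) to hit 167.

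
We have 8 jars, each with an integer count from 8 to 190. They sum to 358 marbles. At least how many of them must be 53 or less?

2

If only k of them are at most 53, the other 8 − k are at least 54, so the total is at least (8 − k)·54 + k·8.
This is ≤ 358, so (8 − k)·54 + 8k ≤ 358, which gives k ≥ 2.
Exactly 2 works: 2 values at 8 and 6 at 54 total 340; raise one of the low values by 18 (still ≤ 53) to hit 358.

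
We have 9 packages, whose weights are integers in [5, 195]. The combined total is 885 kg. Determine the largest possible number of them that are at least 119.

7

If k of the values are ≥ 119, the total is ≥ 119k + 5(9 − k).
Setting 119k + 5(9 − k) ≤ 885 gives 114k ≤ 840, so k ≤ 7.
k = 7 is achieved by 7 values at 119 and 2 at 5, total 843; add 42 to one value (staying below 119) to reach 885.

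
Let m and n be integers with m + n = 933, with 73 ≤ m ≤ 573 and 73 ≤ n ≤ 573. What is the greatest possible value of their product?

mn = m(933 − m) is maximized when m is as near 933/2 as the bounds allow.
Taking m = 466 and n = 467 (both in [73, 573]) gives mn = 217622.

217622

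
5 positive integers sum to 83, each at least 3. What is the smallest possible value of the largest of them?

17

The average is 83/5 > 16, so not all 5 can be 16 or less; the largest is ≥ 17.
Taking 2 copies of 16 and 3 copies of 17 gives exactly 83, so 17 is attained.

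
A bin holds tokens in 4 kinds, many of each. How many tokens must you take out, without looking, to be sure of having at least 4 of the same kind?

In the worst case you draw 3 of each of the 4 kinds: 4 × 3 = 12.
One more forces 4 of some kind, so 12 + 1 = 13.

13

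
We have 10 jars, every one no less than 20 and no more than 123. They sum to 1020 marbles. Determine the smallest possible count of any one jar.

20

To make one jar as small as possible, make the other 9 as large as possible.
The other 9 can take up 9 × 123 = 1107 ≥ 1020 − 20, so one jar can sit at its floor of 20.
Achievable: one at 20 and the other 9 totalling 1000, which fits since 9 × 20 ≤ 1000 ≤ 9 × 123.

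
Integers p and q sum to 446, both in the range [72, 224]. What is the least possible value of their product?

Since p + q is fixed, pushing one of them to its bound minimizes the product.
At the endpoint p = 222, q = 446 − 222 = 224, so pq = 222 × 224 = 49728.

49728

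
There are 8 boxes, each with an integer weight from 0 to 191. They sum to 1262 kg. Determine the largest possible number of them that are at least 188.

If k of the values are ≥ 188, the total is ≥ 188k + 0(8 − k).
Setting 188k + 0(8 − k) ≤ 1262 gives 188k ≤ 1262, so k ≤ 6.
k = 6 is achieved by 6 values at 188 and 2 at 0, total 1128; add 134 to one value (staying below 188) to reach 1262.

6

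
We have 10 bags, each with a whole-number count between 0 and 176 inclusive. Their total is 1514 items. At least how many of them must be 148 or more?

2

If only k of them are at least 148, the other 10 − k are at most 147, so the total is at most k·176 + (10 − k)·147.
This must reach 1514, so k·176 + (10 − k)·147 ≥ 1514, giving k ≥ 2.
Exactly 2 works: 2 values at 176 and 8 at 147 total 1528; lower one of the high values by 14 (still ≥ 148) to hit 1514.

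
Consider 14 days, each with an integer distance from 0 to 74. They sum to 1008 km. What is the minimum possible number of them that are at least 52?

13

If only k of them are at least 52, the other 14 − k are at most 51, so the total is at most k·74 + (14 − k)·51.
This must reach 1008, so k·74 + (14 − k)·51 ≥ 1008, giving k ≥ 13.
Exactly 13 works: 13 values at 74 and 1 at 51 total 1013; lower one of the high values by 5 (still ≥ 52) to hit 1008.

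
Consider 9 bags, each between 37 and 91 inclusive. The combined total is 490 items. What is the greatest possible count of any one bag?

To make one bag as large as possible, make the other 8 as small as possible.
The other 8 contribute at least 8 × 37 = 296, leaving at most 490 − 296 = 194.
But each bag is capped at 91, so the maximum is 91.
Achievable: one at 91 and the other 8 totalling 399, which fits since 8 × 37 ≤ 399 ≤ 8 × 91.

91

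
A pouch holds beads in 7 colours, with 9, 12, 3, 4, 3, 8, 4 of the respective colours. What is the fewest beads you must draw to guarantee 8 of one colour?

36

In the worst case you take as many as possible of each colour without reaching 8: 7 + 7 + 3 + 4 + 3 + 7 + 4 = 35.
The next one must give 8 of some colour, so 35 + 1 = 36.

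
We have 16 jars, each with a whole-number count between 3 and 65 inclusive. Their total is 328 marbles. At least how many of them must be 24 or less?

4

Let j be the number exceeding 24. Then the total is ≥ 25·j + 3·(16 − j) = 48 + 22j.
So 22j ≤ 280 and j ≤ 12; hence at least 16 − 12 = 4 are ≤ 24.
Exactly 4 works: 4 values at 3 and 12 at 25 total 312; raise one of the low values by 16 (still ≤ 24) to hit 328.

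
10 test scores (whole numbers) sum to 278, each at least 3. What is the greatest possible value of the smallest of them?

The 10 values sum to 278, so their minimum is at most ⌊278/10⌋ = 27.
Taking 2 copies of 27 and 8 copies of 28 gives exactly 278, so 27 is attained.

27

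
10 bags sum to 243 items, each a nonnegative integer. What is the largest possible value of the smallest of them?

If every one of the 10 were at least 25, the total would be at least 10 × 25 = 250 > 243.
Equality holds with 7 values of 24 and 3 values of 25.

24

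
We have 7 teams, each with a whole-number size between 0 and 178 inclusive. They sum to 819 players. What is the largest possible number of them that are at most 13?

Each value at 13 or below falls at least 178 − 13 = 165 short of the ceiling 178.
The ceiling total is 7 × 178 = 1246, and we need 819, so at most ⌊(1246 − 819)/165⌋ = 2 can be that low.
k = 2 is achieved by 2 values at 13 and 5 at 178, total 916; lower one of the 178's by 97 (still > 13) to reach 819.

2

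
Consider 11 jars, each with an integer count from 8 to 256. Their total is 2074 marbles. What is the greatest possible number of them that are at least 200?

10

If k of the values are ≥ 200, the total is ≥ 200k + 8(11 − k).
Setting 200k + 8(11 − k) ≤ 2074 gives 192k ≤ 1986, so k ≤ 10.
k = 10 is achieved by 10 values at 200 and 1 at 8, total 2008; add 66 to one value (staying below 200) to reach 2074.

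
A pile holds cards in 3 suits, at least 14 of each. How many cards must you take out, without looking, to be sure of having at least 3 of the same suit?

7

In the worst case you draw 2 of each of the 3 suits: 3 × 2 = 6.
One more forces 3 of some suit, so 6 + 1 = 7.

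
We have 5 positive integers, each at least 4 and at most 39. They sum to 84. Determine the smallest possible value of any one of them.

4

To make one integer as small as possible, make the other 4 as large as possible.
The other 4 can take up 4 × 39 = 156 ≥ 84 − 4, so one integer can sit at its floor of 4.
Achievable: one at 4 and the other 4 totalling 80, which fits since 4 × 4 ≤ 80 ≤ 4 × 39.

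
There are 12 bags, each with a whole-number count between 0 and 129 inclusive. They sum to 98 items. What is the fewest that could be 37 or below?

10

If only k of them are at most 37, the other 12 − k are at least 38, so the total is at least (12 − k)·38 + k·0.
This is ≤ 98, so (12 − k)·38 + 0k ≤ 98, which gives k ≥ 10.
Exactly 10 works: 10 values at 0 and 2 at 38 total 76; raise one of the low values by 22 (still ≤ 37) to hit 98.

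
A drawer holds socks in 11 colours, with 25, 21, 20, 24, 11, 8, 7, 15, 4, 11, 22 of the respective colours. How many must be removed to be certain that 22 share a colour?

161

In the worst case you take as many as possible of each colour without reaching 22: 21 + 21 + 20 + 21 + 11 + 8 + 7 + 15 + 4 + 11 + 21 = 160.
The next one must give 22 of some colour, so 160 + 1 = 161.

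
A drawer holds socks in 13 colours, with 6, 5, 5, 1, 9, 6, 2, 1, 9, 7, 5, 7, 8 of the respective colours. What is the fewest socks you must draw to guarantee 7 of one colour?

In the worst case you take as many as possible of each colour without reaching 7: 6 + 5 + 5 + 1 + 6 + 6 + 2 + 1 + 6 + 6 + 5 + 6 + 6 = 61.
The next one must give 7 of some colour, so 61 + 1 = 62.

62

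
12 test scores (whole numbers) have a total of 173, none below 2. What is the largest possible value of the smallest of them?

The 12 values sum to 173, so their minimum is at most ⌊173/12⌋ = 14.
Achievable: 7 of them at 14 and 5 at 15 total 173.

14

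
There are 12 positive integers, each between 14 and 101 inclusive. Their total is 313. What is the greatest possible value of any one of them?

Maximizing one value means minimizing the remaining 11.
The other 11 contribute at least 11 × 14 = 154, leaving at most 313 − 154 = 159.
But each integer is capped at 101, so the maximum is 101.
Achievable: one at 101 and the other 11 totalling 212, which fits since 11 × 14 ≤ 212 ≤ 11 × 101.

101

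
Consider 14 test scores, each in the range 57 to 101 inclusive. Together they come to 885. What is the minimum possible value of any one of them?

Minimizing one value means maximizing the remaining 13.
The other 13 can take up 13 × 101 = 1313 ≥ 885 − 57, so one score can sit at its floor of 57.
Achievable: one at 57 and the other 13 totalling 828, which fits since 13 × 57 ≤ 828 ≤ 13 × 101.

57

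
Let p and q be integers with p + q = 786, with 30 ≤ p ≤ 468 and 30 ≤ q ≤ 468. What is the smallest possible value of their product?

148824

pq = p(786 − p) is concave in p, so over [318, 468] it is minimized at an endpoint.
At the endpoint p = 318, q = 786 − 318 = 468, so pq = 318 × 468 = 148824.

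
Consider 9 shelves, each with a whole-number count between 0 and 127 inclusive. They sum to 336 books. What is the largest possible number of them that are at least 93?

3

Suppose k of them are at least 93. Those contribute at least 93 each and the other 9 − k at least 0 each.
So the total is at least 93k + 0(9 − k) = 0 + 93k. This must be ≤ 336, giving k ≤ 3.
k = 3 is achieved by 3 values at 93 and 6 at 0, total 279; add 57 to one value (staying below 93) to reach 336.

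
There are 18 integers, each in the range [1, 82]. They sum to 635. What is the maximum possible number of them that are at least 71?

8

If k of the values are ≥ 71, the total is ≥ 71k + 1(18 − k).
Setting 71k + 1(18 − k) ≤ 635 gives 70k ≤ 617, so k ≤ 8.
k = 8 is achieved by 8 values at 71 and 10 at 1, total 578; add 57 to one value (staying below 71) to reach 635.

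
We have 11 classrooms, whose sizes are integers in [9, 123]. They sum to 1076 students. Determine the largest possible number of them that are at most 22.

2

Suppose k of them are at most 22. Those contribute at most 22 each and the rest at most 123 each.
So the total is at most 22k + 123(11 − k) = 1353 − 101k. This must still be ≥ 1076, so k ≤ 2.
k = 2 is achieved by 2 values at 22 and 9 at 123, total 1151; lower one of the 123's by 75 (still > 22) to reach 1076.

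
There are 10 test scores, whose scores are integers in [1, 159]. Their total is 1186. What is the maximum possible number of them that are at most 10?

Each value at 10 or below falls at least 159 − 10 = 149 short of the ceiling 159.
The ceiling total is 10 × 159 = 1590, and we need 1186, so at most ⌊(1590 − 1186)/149⌋ = 2 can be that low.
k = 2 is achieved by 2 values at 10 and 8 at 159, total 1292; lower one of the 159's by 106 (still > 10) to reach 1186.

2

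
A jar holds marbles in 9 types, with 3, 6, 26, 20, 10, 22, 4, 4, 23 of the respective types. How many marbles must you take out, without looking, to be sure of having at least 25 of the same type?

117

In the worst case you take as many as possible of each type without reaching 25: 3 + 6 + 24 + 20 + 10 + 22 + 4 + 4 + 23 = 116.
The next one must give 25 of some type, so 116 + 1 = 117.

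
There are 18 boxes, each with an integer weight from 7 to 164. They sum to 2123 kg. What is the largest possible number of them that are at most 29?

6

Suppose k of them are at most 29. Those contribute at most 29 each and the rest at most 164 each.
So the total is at most 29k + 164(18 − k) = 2952 − 135k. This must still be ≥ 2123, so k ≤ 6.
k = 6 is achieved by 6 values at 29 and 12 at 164, total 2142; lower one of the 164's by 19 (still > 29) to reach 2123.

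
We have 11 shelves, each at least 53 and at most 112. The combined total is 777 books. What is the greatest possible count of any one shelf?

To make one shelf as large as possible, make the other 10 as small as possible.
The other 10 contribute at least 10 × 53 = 530, leaving at most 777 − 530 = 247.
But each shelf is capped at 112, so the maximum is 112.
Achievable: one at 112 and the other 10 totalling 665, which fits since 10 × 53 ≤ 665 ≤ 10 × 112.

112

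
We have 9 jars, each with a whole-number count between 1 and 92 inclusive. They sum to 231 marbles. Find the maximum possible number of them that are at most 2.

Each value at 2 or below falls at least 92 − 2 = 90 short of the ceiling 92.
The ceiling total is 9 × 92 = 828, and we need 231, so at most ⌊(828 − 231)/90⌋ = 6 can be that low.
k = 6 is achieved by 6 values at 2 and 3 at 92, total 288; lower one of the 92's by 57 (still > 2) to reach 231.

6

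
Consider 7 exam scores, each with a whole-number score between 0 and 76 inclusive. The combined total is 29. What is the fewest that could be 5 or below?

3

Each value above 5 is at least 6, contributing at least 6 − 0 = 6 above the floor 0.
The sum exceeds the floor total 0 by 29, so at most ⌊29/6⌋ = 4 exceed 5, and at least 3 are ≤ 5.
Exactly 3 works: 3 values at 0 and 4 at 6 total 24; raise one of the low values by 5 (still ≤ 5) to hit 29.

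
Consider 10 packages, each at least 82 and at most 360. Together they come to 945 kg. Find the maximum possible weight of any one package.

Maximizing one value means minimizing the remaining 9.
The other 9 contribute at least 9 × 82 = 738, leaving at most 945 − 738 = 207.
Since 207 ≤ 360, this is achievable: one at 207 and 9 at 82.

207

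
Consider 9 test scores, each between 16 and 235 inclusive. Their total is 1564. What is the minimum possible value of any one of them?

To make one score as small as possible, make the other 8 as large as possible.
The other 8 can take up 8 × 235 = 1880 ≥ 1564 − 16, so one score can sit at its floor of 16.
Achievable: one at 16 and the other 8 totalling 1548, which fits since 8 × 16 ≤ 1548 ≤ 8 × 235.

16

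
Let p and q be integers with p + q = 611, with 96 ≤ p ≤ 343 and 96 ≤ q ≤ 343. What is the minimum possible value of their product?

Since p + q is fixed, pushing one of them to its bound minimizes the product.
At the endpoint p = 268, q = 611 − 268 = 343, so pq = 268 × 343 = 91924.

91924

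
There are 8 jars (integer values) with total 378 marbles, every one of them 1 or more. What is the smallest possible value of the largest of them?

Some value must be at least ⌈378/8⌉ = 48, since 8 × 47 = 376 < 378.
Taking 6 copies of 47 and 2 copies of 48 gives exactly 378, so 48 is attained.

48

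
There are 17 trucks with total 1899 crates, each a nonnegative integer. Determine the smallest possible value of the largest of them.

If every one of the 17 were at most 111, the total would be at most 17 × 111 = 1887 < 1899.
Achievable: 12 of them at 112 and 5 at 111 total 1899.

112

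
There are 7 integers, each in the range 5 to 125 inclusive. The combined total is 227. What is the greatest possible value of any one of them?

125

Maximizing one value means minimizing the remaining 6.
The other 6 contribute at least 6 × 5 = 30, leaving at most 227 − 30 = 197.
But each integer is capped at 125, so the maximum is 125.
Achievable: one at 125 and the other 6 totalling 102, which fits since 6 × 5 ≤ 102 ≤ 6 × 125.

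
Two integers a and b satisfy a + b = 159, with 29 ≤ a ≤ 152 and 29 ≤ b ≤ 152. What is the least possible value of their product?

For a fixed sum, ab is smallest when a and b are as far apart as possible.
The extreme feasible split is a = 29, b = 130, giving ab = 3770.

3770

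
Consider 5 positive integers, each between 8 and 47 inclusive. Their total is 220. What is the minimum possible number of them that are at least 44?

2

Each value short of 44 is at most 43, costing at least 47 − 43 = 4 against the maximum total of 235.
We can afford to lose at most 235 − 220 = 15, so at most ⌊15/4⌋ = 3 fall short, and at least 2 are ≥ 44.
Exactly 2 works: 2 values at 47 and 3 at 43 total 223; lower one of the high values by 3 (still ≥ 44) to hit 220.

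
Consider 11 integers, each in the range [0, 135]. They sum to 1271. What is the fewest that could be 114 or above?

2

Suppose at most 11 − j of them reach 114; then j values are ≤ 113 and the rest ≤ 135.
The total is then ≤ 113·j + 135·(11 − j) = 1485 − 22j. For this to be ≥ 1271 we need j ≤ 9, so at least 11 − 9 = 2 must reach 114.
Exactly 2 works: 2 values at 135 and 9 at 113 total 1287; lower one of the high values by 16 (still ≥ 114) to hit 1271.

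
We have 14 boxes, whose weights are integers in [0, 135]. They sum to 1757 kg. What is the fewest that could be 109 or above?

10

Each value short of 109 is at most 108, costing at least 135 − 108 = 27 against the maximum total of 1890.
We can afford to lose at most 1890 − 1757 = 133, so at most ⌊133/27⌋ = 4 fall short, and at least 10 are ≥ 109.
Exactly 10 works: 10 values at 135 and 4 at 108 total 1782; lower one of the high values by 25 (still ≥ 109) to hit 1757.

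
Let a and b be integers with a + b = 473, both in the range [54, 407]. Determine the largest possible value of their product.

For a fixed sum, the product ab is largest when a and b are as close as possible.
Taking a = 236 and b = 237 (both in [54, 407]) gives ab = 55932.

55932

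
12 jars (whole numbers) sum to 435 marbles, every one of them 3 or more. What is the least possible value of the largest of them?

Some value must be at least ⌈435/12⌉ = 37, since 12 × 36 = 432 < 435.
Equality holds with 3 values of 37 and 9 values of 36.

37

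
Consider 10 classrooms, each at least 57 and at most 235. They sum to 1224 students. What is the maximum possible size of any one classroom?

To make one classroom as large as possible, make the other 9 as small as possible.
The other 9 contribute at least 9 × 57 = 513, leaving at most 1224 − 513 = 711.
But each classroom is capped at 235, so the maximum is 235.
Achievable: one at 235 and the other 9 totalling 989, which fits since 9 × 57 ≤ 989 ≤ 9 × 235.

235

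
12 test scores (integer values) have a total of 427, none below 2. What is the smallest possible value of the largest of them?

The 12 values sum to 427, so their maximum is at least ⌈427/12⌉ = 36.
Achievable: 7 of them at 36 and 5 at 35 total 427.

36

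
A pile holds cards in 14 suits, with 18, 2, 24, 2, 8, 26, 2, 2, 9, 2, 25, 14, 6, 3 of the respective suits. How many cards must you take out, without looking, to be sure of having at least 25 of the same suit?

141

In the worst case you take as many as possible of each suit without reaching 25: 18 + 2 + 24 + 2 + 8 + 24 + 2 + 2 + 9 + 2 + 24 + 14 + 6 + 3 = 140.
The next one must give 25 of some suit, so 140 + 1 = 141.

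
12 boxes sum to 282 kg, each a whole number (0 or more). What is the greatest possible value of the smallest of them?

23

If every one of the 12 were at least 24, the total would be at least 12 × 24 = 288 > 282.
Taking 6 copies of 23 and 6 copies of 24 gives exactly 282, so 23 is attained.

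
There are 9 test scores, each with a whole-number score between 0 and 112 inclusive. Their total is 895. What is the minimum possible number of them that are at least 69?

7

If only k of them are at least 69, the other 9 − k are at most 68, so the total is at most k·112 + (9 − k)·68.
This must reach 895, so k·112 + (9 − k)·68 ≥ 895, giving k ≥ 7.
Exactly 7 works: 7 values at 112 and 2 at 68 total 920; lower one of the high values by 25 (still ≥ 69) to hit 895.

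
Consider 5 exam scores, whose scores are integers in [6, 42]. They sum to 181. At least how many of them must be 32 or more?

Each value short of 32 is at most 31, costing at least 42 − 31 = 11 against the maximum total of 210.
We can afford to lose at most 210 − 181 = 29, so at most ⌊29/11⌋ = 2 fall short, and at least 3 are ≥ 32.
Exactly 3 works: 3 values at 42 and 2 at 31 total 188; lower one of the high values by 7 (still ≥ 32) to hit 181.

3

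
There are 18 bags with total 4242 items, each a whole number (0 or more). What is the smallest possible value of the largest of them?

The average is 4242/18 > 235, so not all 18 can be 235 or less; the largest is ≥ 236.
Taking 6 copies of 235 and 12 copies of 236 gives exactly 4242, so 236 is attained.

236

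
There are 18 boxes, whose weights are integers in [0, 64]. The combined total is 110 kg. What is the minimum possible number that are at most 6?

3

Let j be the number exceeding 6. Then the total is ≥ 7·j + 0·(18 − j) = 0 + 7j.
So 7j ≤ 110 and j ≤ 15; hence at least 18 − 15 = 3 are ≤ 6.
Exactly 3 works: 3 values at 0 and 15 at 7 total 105; raise one of the low values by 5 (still ≤ 6) to hit 110.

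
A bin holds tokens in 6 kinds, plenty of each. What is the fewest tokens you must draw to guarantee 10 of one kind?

55

You could draw 9 of every kind without reaching 10 of any — 54 in all.
One more forces 10 of some kind, so 54 + 1 = 55.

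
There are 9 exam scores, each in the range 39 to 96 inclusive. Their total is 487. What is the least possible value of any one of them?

Minimizing one value means maximizing the remaining 8.
The other 8 can take up 8 × 96 = 768 ≥ 487 − 39, so one score can sit at its floor of 39.
Achievable: one at 39 and the other 8 totalling 448, which fits since 8 × 39 ≤ 448 ≤ 8 × 96.

39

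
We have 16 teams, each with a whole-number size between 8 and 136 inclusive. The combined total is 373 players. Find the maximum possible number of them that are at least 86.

3

Suppose k of them are at least 86. Those contribute at least 86 each and the other 16 − k at least 8 each.
So the total is at least 86k + 8(16 − k) = 128 + 78k. This must be ≤ 373, giving k ≤ 3.
k = 3 is achieved by 3 values at 86 and 13 at 8, total 362; add 11 to one value (staying below 86) to reach 373.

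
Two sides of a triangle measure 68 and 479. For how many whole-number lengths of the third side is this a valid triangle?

The triangle inequality gives |68 − 479| < c < 68 + 479, i.e. 411 < c < 547.
So c can be any integer from 412 to 546: 135 values.

135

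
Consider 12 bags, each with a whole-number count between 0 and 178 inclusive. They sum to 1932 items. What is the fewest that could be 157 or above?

3

Suppose at most 12 − j of them reach 157; then j values are ≤ 156 and the rest ≤ 178.
The total is then ≤ 156·j + 178·(12 − j) = 2136 − 22j. For this to be ≥ 1932 we need j ≤ 9, so at least 12 − 9 = 3 must reach 157.
Exactly 3 works: 3 values at 178 and 9 at 156 total 1938; lower one of the high values by 6 (still ≥ 157) to hit 1932.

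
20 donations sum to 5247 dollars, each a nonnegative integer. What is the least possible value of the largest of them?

The average is 5247/20 > 262, so not all 20 can be 262 or less; the largest is ≥ 263.
Taking 13 copies of 262 and 7 copies of 263 gives exactly 5247, so 263 is attained.

263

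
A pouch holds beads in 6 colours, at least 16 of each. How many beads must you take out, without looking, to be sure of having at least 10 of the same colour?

55

In the worst case you draw 9 of each of the 6 colours: 6 × 9 = 54.
One more forces 10 of some colour, so 54 + 1 = 55.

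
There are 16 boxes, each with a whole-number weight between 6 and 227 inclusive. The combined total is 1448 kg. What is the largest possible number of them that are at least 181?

If k of the values are ≥ 181, the total is ≥ 181k + 6(16 − k).
Setting 181k + 6(16 − k) ≤ 1448 gives 175k ≤ 1352, so k ≤ 7.
k = 7 is achieved by 7 values at 181 and 9 at 6, total 1321; add 127 to one value (staying below 181) to reach 1448.

7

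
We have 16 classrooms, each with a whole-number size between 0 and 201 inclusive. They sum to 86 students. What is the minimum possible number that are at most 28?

Let j be the number exceeding 28. Then the total is ≥ 29·j + 0·(16 − j) = 0 + 29j.
So 29j ≤ 86 and j ≤ 2; hence at least 16 − 2 = 14 are ≤ 28.
Exactly 14 works: 14 values at 0 and 2 at 29 total 58; raise one of the low values by 28 (still ≤ 28) to hit 86.

14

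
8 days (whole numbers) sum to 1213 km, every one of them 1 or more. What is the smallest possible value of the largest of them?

152

The average is 1213/8 > 151, so not all 8 can be 151 or less; the largest is ≥ 152.
Achievable: 5 of them at 152 and 3 at 151 total 1213.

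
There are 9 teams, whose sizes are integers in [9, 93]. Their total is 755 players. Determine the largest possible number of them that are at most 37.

1

Each value at 37 or below falls at least 93 − 37 = 56 short of the ceiling 93.
The ceiling total is 9 × 93 = 837, and we need 755, so at most ⌊(837 − 755)/56⌋ = 1 can be that low.
k = 1 is achieved by 1 value at 37 and 8 at 93, total 781; lower one of the 93's by 26 (still > 37) to reach 755.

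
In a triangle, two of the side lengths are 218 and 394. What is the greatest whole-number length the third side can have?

The third side must be less than 218 + 394 = 612.
The largest integer below 612 is 611.

611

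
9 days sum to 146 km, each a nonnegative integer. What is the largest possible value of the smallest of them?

16

The 9 values sum to 146, so their minimum is at most ⌊146/9⌋ = 16.
Equality holds with 7 values of 16 and 2 values of 17.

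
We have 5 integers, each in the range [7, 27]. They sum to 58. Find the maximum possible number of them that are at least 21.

1

If k of the values are ≥ 21, the total is ≥ 21k + 7(5 − k).
Setting 21k + 7(5 − k) ≤ 58 gives 14k ≤ 23, so k ≤ 1.
k = 1 is achieved by 1 value at 21 and 4 at 7, total 49; add 9 to one value (staying below 21) to reach 58.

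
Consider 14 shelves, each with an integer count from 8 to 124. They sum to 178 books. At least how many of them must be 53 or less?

If only k of them are at most 53, the other 14 − k are at least 54, so the total is at least (14 − k)·54 + k·8.
This is ≤ 178, so (14 − k)·54 + 8k ≤ 178, which gives k ≥ 13.
Exactly 13 works: 13 values at 8 and 1 at 54 total 158; raise one of the low values by 20 (still ≤ 53) to hit 178.

13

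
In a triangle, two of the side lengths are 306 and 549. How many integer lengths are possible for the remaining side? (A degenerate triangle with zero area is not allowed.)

The triangle inequality gives |306 − 549| < c < 306 + 549, i.e. 243 < c < 855.
So c can be any integer from 244 to 854: 611 values.

611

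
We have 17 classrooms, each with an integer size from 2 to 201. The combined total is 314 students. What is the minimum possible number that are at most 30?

8

Let j be the number exceeding 30. Then the total is ≥ 31·j + 2·(17 − j) = 34 + 29j.
So 29j ≤ 280 and j ≤ 9; hence at least 17 − 9 = 8 are ≤ 30.
Exactly 8 works: 8 values at 2 and 9 at 31 total 295; raise one of the low values by 19 (still ≤ 30) to hit 314.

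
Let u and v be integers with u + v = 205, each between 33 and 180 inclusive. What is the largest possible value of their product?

10506

For a fixed sum, the product uv is largest when u and v are as close as possible.
Taking u = 102 and v = 103 (both in [33, 180]) gives uv = 10506.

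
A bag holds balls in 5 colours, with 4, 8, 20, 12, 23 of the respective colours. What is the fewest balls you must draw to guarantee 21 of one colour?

65

In the worst case you take as many as possible of each colour without reaching 21: 4 + 8 + 20 + 12 + 20 = 64.
The next one must give 21 of some colour, so 64 + 1 = 65.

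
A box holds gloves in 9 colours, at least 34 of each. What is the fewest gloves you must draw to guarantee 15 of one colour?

127

You could draw 14 of every colour without reaching 15 of any — 126 in all.
One more forces 15 of some colour, so 126 + 1 = 127.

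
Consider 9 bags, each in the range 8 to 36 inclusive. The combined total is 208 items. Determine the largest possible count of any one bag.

Maximizing one value means minimizing the remaining 8.
The other 8 contribute at least 8 × 8 = 64, leaving at most 208 − 64 = 144.
But each bag is capped at 36, so the maximum is 36.
Achievable: one at 36 and the other 8 totalling 172, which fits since 8 × 8 ≤ 172 ≤ 8 × 36.

36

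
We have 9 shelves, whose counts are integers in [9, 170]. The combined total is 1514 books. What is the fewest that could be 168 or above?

Each value short of 168 is at most 167, costing at least 170 − 167 = 3 against the maximum total of 1530.
We can afford to lose at most 1530 − 1514 = 16, so at most ⌊16/3⌋ = 5 fall short, and at least 4 are ≥ 168.
Exactly 4 works: 4 values at 170 and 5 at 167 total 1515; lower one of the high values by 1 (still ≥ 168) to hit 1514.

4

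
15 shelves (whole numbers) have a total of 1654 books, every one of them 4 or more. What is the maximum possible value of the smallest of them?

The 15 values sum to 1654, so their minimum is at most ⌊1654/15⌋ = 110.
Achievable: 11 of them at 110 and 4 at 111 total 1654.

110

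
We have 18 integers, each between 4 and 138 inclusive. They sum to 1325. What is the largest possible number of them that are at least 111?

11

With k values at 111 or above and the rest at least 4, the sum is at least 72 + 107k.
Since the sum is 1325, we need 107k ≤ 1253, i.e. k ≤ 11.
k = 11 is achieved by 11 values at 111 and 7 at 4, total 1249; add 76 to one value (staying below 111) to reach 1325.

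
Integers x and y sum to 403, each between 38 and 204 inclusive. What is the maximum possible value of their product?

xy = x(403 − x) is maximized when x is as near 403/2 as the bounds allow.
Taking x = 201 and y = 202 (both in [38, 204]) gives xy = 40602.

40602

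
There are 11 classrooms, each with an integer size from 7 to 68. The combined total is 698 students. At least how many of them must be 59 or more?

Suppose at most 11 − j of them reach 59; then j values are ≤ 58 and the rest ≤ 68.
The total is then ≤ 58·j + 68·(11 − j) = 748 − 10j. For this to be ≥ 698 we need j ≤ 5, so at least 11 − 5 = 6 must reach 59.
Exactly 6 works: 6 values at 68 and 5 at 58 total 698.

6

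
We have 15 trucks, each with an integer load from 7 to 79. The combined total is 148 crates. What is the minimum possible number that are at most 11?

7

If only k of them are at most 11, the other 15 − k are at least 12, so the total is at least (15 − k)·12 + k·7.
This is ≤ 148, so (15 − k)·12 + 7k ≤ 148, which gives k ≥ 7.
Exactly 7 works: 7 values at 7 and 8 at 12 total 145; raise one of the low values by 3 (still ≤ 11) to hit 148.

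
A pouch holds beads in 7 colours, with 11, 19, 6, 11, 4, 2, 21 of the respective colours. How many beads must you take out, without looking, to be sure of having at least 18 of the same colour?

In the worst case you take as many as possible of each colour without reaching 18: 11 + 17 + 6 + 11 + 4 + 2 + 17 = 68.
The next one must give 18 of some colour, so 68 + 1 = 69.

69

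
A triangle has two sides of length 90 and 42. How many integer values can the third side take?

83

The triangle inequality gives |90 − 42| < c < 90 + 42, i.e. 48 < c < 132.
So c can be any integer from 49 to 131: 83 values.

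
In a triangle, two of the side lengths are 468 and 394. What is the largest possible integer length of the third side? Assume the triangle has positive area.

The third side must be less than 468 + 394 = 862.
The largest integer below 862 is 861.

861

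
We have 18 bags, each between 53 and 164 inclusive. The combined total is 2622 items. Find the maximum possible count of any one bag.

164

Maximizing one value means minimizing the remaining 17.
The other 17 contribute at least 17 × 53 = 901, leaving at most 2622 − 901 = 1721.
But each bag is capped at 164, so the maximum is 164.
Achievable: one at 164 and the other 17 totalling 2458, which fits since 17 × 53 ≤ 2458 ≤ 17 × 164.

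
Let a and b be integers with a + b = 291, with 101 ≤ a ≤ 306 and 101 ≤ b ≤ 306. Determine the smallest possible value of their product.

19190

ab = a(291 − a) is concave in a, so over [101, 190] it is minimized at an endpoint.
The extreme feasible split is a = 101, b = 190, giving ab = 19190.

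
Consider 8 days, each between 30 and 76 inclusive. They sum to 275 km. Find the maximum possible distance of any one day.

65

Maximizing one value means minimizing the remaining 7.
The other 7 contribute at least 7 × 30 = 210, leaving at most 275 − 210 = 65.
Since 65 ≤ 76, this is achievable: one at 65 and 7 at 30.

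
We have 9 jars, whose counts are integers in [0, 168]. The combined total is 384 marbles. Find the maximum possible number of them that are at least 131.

2

If k of the values are ≥ 131, the total is ≥ 131k + 0(9 − k).
Setting 131k + 0(9 − k) ≤ 384 gives 131k ≤ 384, so k ≤ 2.
k = 2 is achieved by 2 values at 131 and 7 at 0, total 262; add 122 to one value (staying below 131) to reach 384.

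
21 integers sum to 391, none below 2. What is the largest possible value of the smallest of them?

18

If every one of the 21 were at least 19, the total would be at least 21 × 19 = 399 > 391.
Equality holds with 8 values of 18 and 13 values of 19.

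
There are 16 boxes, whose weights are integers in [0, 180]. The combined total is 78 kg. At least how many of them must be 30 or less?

Let j be the number exceeding 30. Then the total is ≥ 31·j + 0·(16 − j) = 0 + 31j.
So 31j ≤ 78 and j ≤ 2; hence at least 16 − 2 = 14 are ≤ 30.
Exactly 14 works: 14 values at 0 and 2 at 31 total 62; raise one of the low values by 16 (still ≤ 30) to hit 78.

14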